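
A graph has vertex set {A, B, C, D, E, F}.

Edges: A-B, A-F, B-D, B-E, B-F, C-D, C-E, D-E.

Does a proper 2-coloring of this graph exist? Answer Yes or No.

No

C, D, E are mutually adjacent, so at least 3 colors are needed.
So 2 colors are not enough.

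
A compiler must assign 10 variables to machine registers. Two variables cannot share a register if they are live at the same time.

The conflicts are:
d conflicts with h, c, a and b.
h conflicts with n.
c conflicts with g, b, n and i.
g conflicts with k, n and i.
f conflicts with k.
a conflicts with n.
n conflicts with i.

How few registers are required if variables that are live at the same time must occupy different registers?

4

c, g, n, i pairwise conflict, so at least 4 registers are needed.
4 registers suffice: d=1, h=2, c=2, g=3, f=2, k=1, a=2, b=3, n=1, i=4. No two conflicting variables share a register.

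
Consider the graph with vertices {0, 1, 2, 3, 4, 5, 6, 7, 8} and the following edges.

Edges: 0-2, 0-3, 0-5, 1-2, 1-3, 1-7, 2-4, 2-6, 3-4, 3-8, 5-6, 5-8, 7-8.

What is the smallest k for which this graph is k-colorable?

2

1 and 3 are adjacent, so at least 2 colors are needed.
One proper 2-coloring: 0=blue, 1=blue, 2=red, 3=red, 4=blue, 5=red, 6=blue, 7=red, 8=blue. Each edge has distinct colors on its endpoints.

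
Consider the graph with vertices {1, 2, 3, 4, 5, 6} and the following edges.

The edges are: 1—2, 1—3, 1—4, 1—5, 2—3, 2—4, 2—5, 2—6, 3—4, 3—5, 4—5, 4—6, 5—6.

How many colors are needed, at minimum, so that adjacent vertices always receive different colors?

5

1, 2, 3, 4, 5 are pairwise adjacent (a clique of size 5), so at least 5 colors are needed.
5 colors suffice: 1=yellow, 2=red, 3=purple, 4=green, 5=blue, 6=yellow. Every edge joins two different colors.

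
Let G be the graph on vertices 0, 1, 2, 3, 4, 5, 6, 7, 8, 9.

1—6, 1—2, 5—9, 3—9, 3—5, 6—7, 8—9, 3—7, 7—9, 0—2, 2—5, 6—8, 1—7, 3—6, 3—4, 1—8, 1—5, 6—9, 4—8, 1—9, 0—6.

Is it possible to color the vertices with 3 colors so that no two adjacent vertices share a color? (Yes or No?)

No

1, 6, 8, 9 are pairwise adjacent (a clique of size 4), so at least 4 colors are needed.
So 3 colors are not enough.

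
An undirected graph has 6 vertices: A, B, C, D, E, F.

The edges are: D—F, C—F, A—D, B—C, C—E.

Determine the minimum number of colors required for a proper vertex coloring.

B and C are adjacent, so at least 2 colors are needed.
2 colors suffice: color 1 → {C, D}; color 2 → {A, B, E, F}. Each edge has distinct colors on its endpoints.

2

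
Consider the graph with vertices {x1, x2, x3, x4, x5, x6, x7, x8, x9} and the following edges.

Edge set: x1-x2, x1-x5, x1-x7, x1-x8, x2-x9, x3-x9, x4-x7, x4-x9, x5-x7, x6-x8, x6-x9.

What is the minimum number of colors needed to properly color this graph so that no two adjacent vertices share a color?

x1, x5, x7 are pairwise adjacent, so at least 3 colors are needed.
3 colors suffice: x1=R, x2=B, x3=B, x4=G, x5=G, x6=B, x7=B, x8=G, x9=R. Every edge joins two different colors.

3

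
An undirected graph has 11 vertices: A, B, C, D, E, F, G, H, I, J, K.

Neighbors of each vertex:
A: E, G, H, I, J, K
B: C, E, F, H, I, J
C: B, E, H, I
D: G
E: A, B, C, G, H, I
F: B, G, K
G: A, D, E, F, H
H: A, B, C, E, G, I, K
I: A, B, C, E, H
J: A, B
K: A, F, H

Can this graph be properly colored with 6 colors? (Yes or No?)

The chromatic number is 5. B, C, E, H, I are pairwise adjacent (a clique of size 5), so at least 5 colors are needed.
5 colors suffice: A=3, B=3, C=5, D=1, E=2, F=1, G=4, H=1, I=4, J=1, K=2.
Since 6 ≥ 5, a proper 6-coloring certainly exists.

Yes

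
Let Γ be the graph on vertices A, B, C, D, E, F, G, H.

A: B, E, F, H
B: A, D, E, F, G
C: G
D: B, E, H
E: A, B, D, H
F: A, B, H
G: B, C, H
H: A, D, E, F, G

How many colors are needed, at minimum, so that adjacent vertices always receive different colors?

3

A, F, H are pairwise adjacent, so at least 3 colors are needed.
A valid assignment using 3 colors: A=blue, B=red, C=red, D=blue, E=green, F=green, G=blue, H=red. Every edge joins two different colors.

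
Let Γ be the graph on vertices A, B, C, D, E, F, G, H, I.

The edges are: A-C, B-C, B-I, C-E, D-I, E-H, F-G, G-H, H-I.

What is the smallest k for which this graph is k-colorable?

3

The cycle H-E-C-B-I-H has odd length 5, so it cannot be 2-colored; at least 3 colors are needed.
3 colors suffice: A=2, B=3, C=1, D=1, E=2, F=1, G=2, H=1, I=2. No two adjacent vertices share a color.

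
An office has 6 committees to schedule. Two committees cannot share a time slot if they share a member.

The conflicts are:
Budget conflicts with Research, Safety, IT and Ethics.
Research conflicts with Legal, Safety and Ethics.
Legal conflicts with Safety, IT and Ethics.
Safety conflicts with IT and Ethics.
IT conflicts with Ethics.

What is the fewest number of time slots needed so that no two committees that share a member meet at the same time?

4

Budget, Research, Safety, Ethics pairwise conflict, so at least 4 time slots are needed.
A valid assignment using 4 time slots: Budget=4, Research=3, Legal=4, Safety=2, IT=3, Ethics=1. Every pair that conflicts lands in different time slots.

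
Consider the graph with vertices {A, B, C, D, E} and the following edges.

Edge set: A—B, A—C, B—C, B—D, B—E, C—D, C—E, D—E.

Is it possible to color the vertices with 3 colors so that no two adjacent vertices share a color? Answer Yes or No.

B, C, D, E are pairwise adjacent (a clique of size 4), so at least 4 colors are needed.
So 3 colors are not enough.

No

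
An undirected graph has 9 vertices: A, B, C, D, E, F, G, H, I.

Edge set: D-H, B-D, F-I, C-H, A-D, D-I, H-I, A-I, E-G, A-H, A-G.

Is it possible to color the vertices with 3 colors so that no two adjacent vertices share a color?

A, D, H, I are mutually adjacent (a clique of size 4), so at least 4 colors are needed.
So 3 colors are not enough.

No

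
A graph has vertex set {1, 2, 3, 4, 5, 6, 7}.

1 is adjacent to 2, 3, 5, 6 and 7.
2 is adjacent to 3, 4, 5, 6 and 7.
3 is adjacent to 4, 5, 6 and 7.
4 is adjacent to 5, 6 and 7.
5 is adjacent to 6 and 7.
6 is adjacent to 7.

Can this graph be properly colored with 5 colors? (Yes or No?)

2, 3, 4, 5, 6, 7 form a clique, so at least 6 colors are needed.
So 5 colors are not enough.

No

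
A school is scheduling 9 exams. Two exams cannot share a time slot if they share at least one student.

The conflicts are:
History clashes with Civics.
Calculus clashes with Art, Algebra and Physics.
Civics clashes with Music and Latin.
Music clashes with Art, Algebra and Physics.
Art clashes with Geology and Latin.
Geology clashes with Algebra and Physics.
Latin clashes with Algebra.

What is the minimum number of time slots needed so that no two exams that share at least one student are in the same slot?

Art and Latin conflict, so at least 2 time slots are needed.
A valid assignment using 2 time slots: History=2, Calculus=2, Civics=1, Music=2, Art=1, Geology=2, Latin=2, Algebra=1, Physics=1. Every pair that conflicts lands in different time slots.

2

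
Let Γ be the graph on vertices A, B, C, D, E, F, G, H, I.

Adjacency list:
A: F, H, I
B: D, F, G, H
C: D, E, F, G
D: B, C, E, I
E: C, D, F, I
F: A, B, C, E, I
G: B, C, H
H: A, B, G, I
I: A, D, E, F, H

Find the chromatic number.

B, G, H form a triangle, so at least 3 colors are needed.
One proper 3-coloring: A=3, B=2, C=2, D=1, E=3, F=1, G=3, H=1, I=2. Each edge has distinct colors on its endpoints.

3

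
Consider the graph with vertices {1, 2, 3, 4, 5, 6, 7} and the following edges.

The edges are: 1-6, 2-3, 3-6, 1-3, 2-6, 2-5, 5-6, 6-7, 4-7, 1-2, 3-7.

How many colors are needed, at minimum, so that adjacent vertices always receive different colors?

4

1, 2, 3, 6 form a clique, so at least 4 colors are needed.
One proper 4-coloring: 1=d, 2=c, 3=b, 4=a, 5=b, 6=a, 7=c. Each edge has distinct colors on its endpoints.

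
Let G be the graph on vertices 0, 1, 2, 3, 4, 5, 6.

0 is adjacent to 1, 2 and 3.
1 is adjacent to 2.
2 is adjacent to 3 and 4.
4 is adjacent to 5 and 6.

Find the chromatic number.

3

0, 1, 2 form a triangle, so at least 3 colors are needed.
A valid assignment using 3 colors: 0=b, 1=c, 2=a, 3=c, 4=b, 5=a, 6=a. Every edge joins two different colors.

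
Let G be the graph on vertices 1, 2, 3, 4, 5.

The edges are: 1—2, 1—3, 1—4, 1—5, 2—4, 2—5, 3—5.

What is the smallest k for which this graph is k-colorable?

1, 2, 4 are pairwise adjacent, so at least 3 colors are needed.
One proper 3-coloring: 1=red, 2=green, 3=green, 4=blue, 5=blue. Each edge has distinct colors on its endpoints.

3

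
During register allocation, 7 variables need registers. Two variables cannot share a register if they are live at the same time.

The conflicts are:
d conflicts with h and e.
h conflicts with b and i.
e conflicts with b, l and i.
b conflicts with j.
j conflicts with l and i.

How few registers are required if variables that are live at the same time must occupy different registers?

2

h and b conflict, so at least 2 registers are needed.
Using 2 registers: d=2, h=1, e=1, b=2, j=1, l=2, i=2. Each listed conflict is separated.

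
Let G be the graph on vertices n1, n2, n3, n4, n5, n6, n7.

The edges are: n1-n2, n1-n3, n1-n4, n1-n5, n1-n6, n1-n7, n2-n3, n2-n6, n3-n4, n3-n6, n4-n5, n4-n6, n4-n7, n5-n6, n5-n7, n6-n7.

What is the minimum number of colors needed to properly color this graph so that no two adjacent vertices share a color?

n1, n4, n5, n6, n7 are pairwise adjacent (a clique of size 5), so at least 5 colors are needed.
5 colors suffice: color 1 → {n1}; color 2 → {n6}; color 3 → {n2, n4}; color 4 → {n3, n7}; color 5 → {n5}. Each edge has distinct colors on its endpoints.

5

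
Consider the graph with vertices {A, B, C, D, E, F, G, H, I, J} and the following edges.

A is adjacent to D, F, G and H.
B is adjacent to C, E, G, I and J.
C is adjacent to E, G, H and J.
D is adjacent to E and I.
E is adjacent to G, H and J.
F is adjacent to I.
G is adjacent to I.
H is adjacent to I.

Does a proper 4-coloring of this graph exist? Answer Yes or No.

The chromatic number is 4. B, C, E, G are mutually adjacent (a clique of size 4), so at least 4 colors are needed.
4 colors suffice: color red → {A, E, I}; color blue → {D, F, G, H, J}; color green → {C}; color yellow → {B}.
That is already a proper 4-coloring.

Yes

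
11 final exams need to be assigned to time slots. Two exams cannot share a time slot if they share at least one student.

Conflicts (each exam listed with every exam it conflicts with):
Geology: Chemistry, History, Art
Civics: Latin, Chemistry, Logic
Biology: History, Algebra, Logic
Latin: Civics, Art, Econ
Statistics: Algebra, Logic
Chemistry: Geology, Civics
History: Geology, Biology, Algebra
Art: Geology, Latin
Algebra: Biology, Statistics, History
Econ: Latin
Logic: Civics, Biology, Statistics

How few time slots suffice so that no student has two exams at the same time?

Biology, History, Algebra are mutually in conflict, so at least 3 time slots are needed.
3 time slots suffice: time slot 1 → {Geology, Biology, Latin, Statistics}; time slot 2 → {Chemistry, History, Art, Econ, Logic}; time slot 3 → {Civics, Algebra}. Each listed conflict is separated.

3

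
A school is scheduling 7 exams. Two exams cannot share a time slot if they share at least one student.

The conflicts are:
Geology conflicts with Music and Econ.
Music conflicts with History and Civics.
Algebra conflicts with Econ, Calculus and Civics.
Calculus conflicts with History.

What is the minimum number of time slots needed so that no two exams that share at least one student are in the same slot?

The cycle Civics-Algebra-Econ-Geology-Music-Civics has odd length 5, so it cannot be 2-colored; at least 3 time slots are needed.
3 time slots suffice: Geology=3, Music=1, Algebra=1, Econ=2, Calculus=2, History=3, Civics=2. Each listed conflict is separated.

3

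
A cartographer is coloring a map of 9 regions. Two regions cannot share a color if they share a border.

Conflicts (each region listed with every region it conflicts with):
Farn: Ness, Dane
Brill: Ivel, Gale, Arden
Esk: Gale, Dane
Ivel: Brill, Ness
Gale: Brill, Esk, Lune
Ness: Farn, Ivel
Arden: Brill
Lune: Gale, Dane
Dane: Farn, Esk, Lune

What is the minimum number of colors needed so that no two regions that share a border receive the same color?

3

The cycle Farn-Dane-Esk-Gale-Brill-Ivel-Ness-Farn has odd length 7, so it cannot be 2-colored; at least 3 colors are needed.
3 colors suffice: color 1 → {Gale, Ness, Arden, Dane}; color 2 → {Farn, Brill, Esk, Lune}; color 3 → {Ivel}. Every pair that conflicts lands in different colors.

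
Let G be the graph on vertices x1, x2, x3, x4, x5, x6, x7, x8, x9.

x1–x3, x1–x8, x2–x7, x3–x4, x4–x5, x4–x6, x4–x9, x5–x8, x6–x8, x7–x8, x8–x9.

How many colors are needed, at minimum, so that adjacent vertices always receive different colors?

The cycle x1-x8-x5-x4-x3-x1 has odd length 5, so it cannot be 2-colored; at least 3 colors are needed.
3 colors suffice: color 1 → {x2, x4, x8}; color 2 → {x1, x5, x6, x7, x9}; color 3 → {x3}. No two adjacent vertices share a color.

3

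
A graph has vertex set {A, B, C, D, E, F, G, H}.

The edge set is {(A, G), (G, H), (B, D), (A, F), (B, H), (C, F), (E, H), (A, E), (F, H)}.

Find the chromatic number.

B and H are adjacent, so at least 2 colors are needed.
2 colors suffice: color 1 → {A, C, D, H}; color 2 → {B, E, F, G}. Each edge has distinct colors on its endpoints.

2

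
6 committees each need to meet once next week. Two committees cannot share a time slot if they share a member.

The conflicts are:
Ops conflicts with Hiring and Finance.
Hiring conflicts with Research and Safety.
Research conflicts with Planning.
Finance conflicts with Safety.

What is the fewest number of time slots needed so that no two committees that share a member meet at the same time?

2

Research and Planning conflict, so at least 2 time slots are needed.
2 time slots suffice: time slot 1 → {Hiring, Finance, Planning}; time slot 2 → {Ops, Research, Safety}. Each listed conflict is separated.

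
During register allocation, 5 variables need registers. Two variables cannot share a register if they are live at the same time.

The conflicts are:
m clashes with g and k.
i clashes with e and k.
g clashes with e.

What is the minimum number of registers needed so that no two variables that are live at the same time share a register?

The cycle m-g-e-i-k-m has odd length 5, so it cannot be 2-colored; at least 3 registers are needed.
3 registers suffice: register 1 → {m, e}; register 2 → {g, k}; register 3 → {i}. Each listed conflict is separated.

3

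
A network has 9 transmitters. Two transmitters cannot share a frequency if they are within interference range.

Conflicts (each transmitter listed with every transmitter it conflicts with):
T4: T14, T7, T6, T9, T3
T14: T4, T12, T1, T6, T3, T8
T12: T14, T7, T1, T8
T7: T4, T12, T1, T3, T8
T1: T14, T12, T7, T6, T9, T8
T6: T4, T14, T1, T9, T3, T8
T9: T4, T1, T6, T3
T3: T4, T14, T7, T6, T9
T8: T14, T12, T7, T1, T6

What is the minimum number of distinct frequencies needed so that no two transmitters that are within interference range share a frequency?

T4, T6, T9, T3 are mutually in conflict, so at least 4 frequencies are needed.
4 frequencies suffice: frequency 1 → {T14, T7, T9}; frequency 2 → {T4, T1}; frequency 3 → {T12, T6}; frequency 4 → {T3, T8}. No two conflicting transmitters share a frequency.

4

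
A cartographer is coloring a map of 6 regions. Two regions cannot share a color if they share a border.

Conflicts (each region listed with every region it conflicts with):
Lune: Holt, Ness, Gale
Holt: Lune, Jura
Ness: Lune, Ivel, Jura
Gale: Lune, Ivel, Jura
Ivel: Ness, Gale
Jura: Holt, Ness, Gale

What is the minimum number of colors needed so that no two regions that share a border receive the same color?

Lune and Gale conflict, so at least 2 colors are needed.
2 colors suffice: color 1 → {Holt, Ness, Gale}; color 2 → {Lune, Ivel, Jura}. No two conflicting regions share a color.

2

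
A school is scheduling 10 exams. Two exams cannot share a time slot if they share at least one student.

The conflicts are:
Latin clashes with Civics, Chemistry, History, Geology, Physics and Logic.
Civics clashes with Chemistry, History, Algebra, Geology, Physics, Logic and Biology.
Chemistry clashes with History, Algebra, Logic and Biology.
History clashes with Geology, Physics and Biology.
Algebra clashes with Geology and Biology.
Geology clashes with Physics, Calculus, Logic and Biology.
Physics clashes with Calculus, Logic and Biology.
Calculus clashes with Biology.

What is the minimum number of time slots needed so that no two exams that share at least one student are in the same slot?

5

Civics, History, Geology, Physics, Biology pairwise conflict, so at least 5 time slots are needed.
5 time slots suffice: time slot 1 → {Chemistry, Geology}; time slot 2 → {Civics, Calculus}; time slot 3 → {Latin, Biology}; time slot 4 → {Algebra, Physics}; time slot 5 → {History, Logic}. No two conflicting exams share a time slot.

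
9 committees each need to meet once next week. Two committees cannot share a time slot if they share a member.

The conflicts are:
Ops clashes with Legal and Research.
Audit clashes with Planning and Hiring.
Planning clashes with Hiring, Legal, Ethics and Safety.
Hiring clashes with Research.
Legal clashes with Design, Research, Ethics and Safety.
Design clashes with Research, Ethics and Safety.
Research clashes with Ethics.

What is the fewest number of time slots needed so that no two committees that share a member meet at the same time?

Legal, Design, Research, Ethics all conflict with each other, so at least 4 time slots are needed.
4 time slots suffice: time slot 1 → {Hiring, Legal}; time slot 2 → {Planning, Research}; time slot 3 → {Ops, Audit, Ethics, Safety}; time slot 4 → {Design}. Every pair that conflicts lands in different time slots.

4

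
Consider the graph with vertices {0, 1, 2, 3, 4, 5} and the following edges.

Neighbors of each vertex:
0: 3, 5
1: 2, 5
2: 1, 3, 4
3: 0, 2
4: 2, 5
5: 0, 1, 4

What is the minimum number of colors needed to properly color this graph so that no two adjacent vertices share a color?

3

The cycle 4-2-3-0-5-4 has odd length 5, so it cannot be 2-colored; at least 3 colors are needed.
A valid assignment using 3 colors: 0=green, 1=blue, 2=red, 3=blue, 4=blue, 5=red. Each edge has distinct colors on its endpoints.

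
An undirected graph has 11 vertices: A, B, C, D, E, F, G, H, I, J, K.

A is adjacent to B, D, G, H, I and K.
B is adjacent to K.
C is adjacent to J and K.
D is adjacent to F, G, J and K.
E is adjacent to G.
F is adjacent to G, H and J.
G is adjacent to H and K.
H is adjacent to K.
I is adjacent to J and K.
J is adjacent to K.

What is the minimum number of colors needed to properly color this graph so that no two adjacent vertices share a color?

4

A, G, H, K are pairwise adjacent (a clique of size 4), so at least 4 colors are needed.
4 colors suffice: color 1 → {E, F, K}; color 2 → {B, G, J}; color 3 → {A, C}; color 4 → {D, H, I}. Each edge has distinct colors on its endpoints.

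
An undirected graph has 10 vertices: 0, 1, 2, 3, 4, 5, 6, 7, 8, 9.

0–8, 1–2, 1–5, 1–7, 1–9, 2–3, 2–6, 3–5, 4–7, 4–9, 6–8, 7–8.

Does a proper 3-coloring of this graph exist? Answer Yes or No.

Yes

The chromatic number is 3. The cycle 6-2-1-7-8-6 has odd length 5, so it cannot be 2-colored; at least 3 colors are needed.
3 colors suffice: color a → {1, 3, 4, 8}; color b → {0, 2, 5, 7, 9}; color c → {6}.
That is already a proper 3-coloring.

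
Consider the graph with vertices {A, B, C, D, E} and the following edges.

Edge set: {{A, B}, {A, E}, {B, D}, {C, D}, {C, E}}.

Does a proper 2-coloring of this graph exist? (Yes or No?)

No

The cycle C-D-B-A-E-C has odd length 5, so it cannot be 2-colored; at least 3 colors are needed.
So 2 colors are not enough.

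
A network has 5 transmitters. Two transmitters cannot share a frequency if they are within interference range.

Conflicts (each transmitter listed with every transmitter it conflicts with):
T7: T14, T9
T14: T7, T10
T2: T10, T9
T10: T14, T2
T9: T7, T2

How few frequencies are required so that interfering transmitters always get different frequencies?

3

The cycle T7-T14-T10-T2-T9-T7 has odd length 5, so it cannot be 2-colored; at least 3 frequencies are needed.
3 frequencies suffice: T7=3, T14=2, T2=2, T10=1, T9=1. No two conflicting transmitters share a frequency.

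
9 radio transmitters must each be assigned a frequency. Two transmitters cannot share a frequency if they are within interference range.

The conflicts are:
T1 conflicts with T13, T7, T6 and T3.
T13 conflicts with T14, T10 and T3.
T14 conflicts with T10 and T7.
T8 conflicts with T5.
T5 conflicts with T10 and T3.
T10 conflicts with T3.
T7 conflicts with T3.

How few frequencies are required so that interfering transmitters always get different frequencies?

T5, T10, T3 all conflict with each other, so at least 3 frequencies are needed.
3 frequencies suffice: T1=2, T13=3, T14=1, T8=1, T5=3, T10=2, T7=3, T6=1, T3=1. No two conflicting transmitters share a frequency.

3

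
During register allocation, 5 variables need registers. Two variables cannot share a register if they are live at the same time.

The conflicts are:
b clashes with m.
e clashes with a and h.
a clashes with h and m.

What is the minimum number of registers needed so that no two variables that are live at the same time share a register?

3

e, a, h are mutually in conflict, so at least 3 registers are needed.
3 registers suffice: register 1 → {b, a}; register 2 → {h, m}; register 3 → {e}. No two conflicting variables share a register.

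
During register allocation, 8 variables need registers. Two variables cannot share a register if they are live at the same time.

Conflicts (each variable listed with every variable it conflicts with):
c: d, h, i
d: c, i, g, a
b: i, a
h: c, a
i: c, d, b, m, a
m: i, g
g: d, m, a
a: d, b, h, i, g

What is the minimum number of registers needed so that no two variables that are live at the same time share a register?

3

b, i, a are mutually in conflict, so at least 3 registers are needed.
Using 3 registers: c=2, d=3, b=3, h=1, i=1, m=2, g=1, a=2. Every pair that conflicts lands in different registers.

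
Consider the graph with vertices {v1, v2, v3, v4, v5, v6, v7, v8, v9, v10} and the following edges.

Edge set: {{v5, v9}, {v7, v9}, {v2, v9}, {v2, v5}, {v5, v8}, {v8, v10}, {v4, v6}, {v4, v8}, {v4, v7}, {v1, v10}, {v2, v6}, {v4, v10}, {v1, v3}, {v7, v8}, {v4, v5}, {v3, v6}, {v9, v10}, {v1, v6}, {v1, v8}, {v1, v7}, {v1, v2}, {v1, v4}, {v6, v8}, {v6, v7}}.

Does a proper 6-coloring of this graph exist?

The chromatic number is 5. v1, v4, v6, v7, v8 are pairwise adjacent (a clique of size 5), so at least 5 colors are needed.
A valid assignment using 5 colors: v1=R, v2=B, v3=B, v4=B, v5=R, v6=Y, v7=P, v8=G, v9=G, v10=Y.
Since 6 ≥ 5, a proper 6-coloring certainly exists.

Yes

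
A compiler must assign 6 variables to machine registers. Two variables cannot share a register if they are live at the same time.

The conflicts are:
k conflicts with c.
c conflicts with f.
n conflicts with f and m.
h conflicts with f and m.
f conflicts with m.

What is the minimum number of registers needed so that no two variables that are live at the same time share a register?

3

n, f, m all conflict with each other, so at least 3 registers are needed.
3 registers suffice: register 1 → {k, f}; register 2 → {c, m}; register 3 → {n, h}. Every pair that conflicts lands in different registers.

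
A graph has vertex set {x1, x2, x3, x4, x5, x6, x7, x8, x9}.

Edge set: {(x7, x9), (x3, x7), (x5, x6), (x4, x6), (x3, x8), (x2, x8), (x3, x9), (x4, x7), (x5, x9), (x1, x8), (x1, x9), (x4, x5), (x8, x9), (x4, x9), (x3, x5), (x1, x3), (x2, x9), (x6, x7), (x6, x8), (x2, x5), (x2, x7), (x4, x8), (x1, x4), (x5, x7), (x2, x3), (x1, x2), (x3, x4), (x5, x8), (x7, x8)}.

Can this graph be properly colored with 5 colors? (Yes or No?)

No

x2, x3, x5, x7, x8, x9 are mutually adjacent (a clique of size 6), so at least 6 colors are needed.
So 5 colors are not enough.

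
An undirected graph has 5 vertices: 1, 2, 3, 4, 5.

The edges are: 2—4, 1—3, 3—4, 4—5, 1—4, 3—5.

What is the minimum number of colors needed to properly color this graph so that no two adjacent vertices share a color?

3

3, 4, 5 form a triangle, so at least 3 colors are needed.
3 colors suffice: color a → {4}; color b → {2, 3}; color c → {1, 5}. Every edge joins two different colors.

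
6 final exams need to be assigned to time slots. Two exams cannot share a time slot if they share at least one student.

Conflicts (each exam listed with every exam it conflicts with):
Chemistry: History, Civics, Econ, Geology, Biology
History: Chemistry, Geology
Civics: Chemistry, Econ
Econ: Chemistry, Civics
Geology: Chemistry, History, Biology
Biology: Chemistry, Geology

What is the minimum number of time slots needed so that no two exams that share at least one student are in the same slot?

3

Chemistry, Civics, Econ are mutually in conflict, so at least 3 time slots are needed.
3 time slots suffice: Chemistry=1, History=3, Civics=2, Econ=3, Geology=2, Biology=3. Every pair that conflicts lands in different time slots.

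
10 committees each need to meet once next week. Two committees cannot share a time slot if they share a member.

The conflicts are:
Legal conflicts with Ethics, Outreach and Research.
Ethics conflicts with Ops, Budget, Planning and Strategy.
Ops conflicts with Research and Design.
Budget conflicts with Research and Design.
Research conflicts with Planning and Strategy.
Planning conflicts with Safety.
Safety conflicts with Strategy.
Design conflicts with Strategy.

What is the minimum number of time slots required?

2

Ethics and Planning conflict, so at least 2 time slots are needed.
2 time slots suffice: time slot 1 → {Ethics, Outreach, Research, Safety, Design}; time slot 2 → {Legal, Ops, Budget, Planning, Strategy}. No two conflicting committees share a time slot.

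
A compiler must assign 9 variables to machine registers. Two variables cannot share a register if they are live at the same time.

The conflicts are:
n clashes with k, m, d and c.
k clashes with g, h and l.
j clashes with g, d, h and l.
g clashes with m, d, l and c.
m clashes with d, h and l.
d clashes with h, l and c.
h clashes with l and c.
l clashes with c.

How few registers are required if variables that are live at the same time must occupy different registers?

g, m, d, l pairwise conflict, so at least 4 registers are needed.
4 registers suffice: register 1 → {k, d}; register 2 → {n, l}; register 3 → {g, h}; register 4 → {j, m, c}. No two conflicting variables share a register.

4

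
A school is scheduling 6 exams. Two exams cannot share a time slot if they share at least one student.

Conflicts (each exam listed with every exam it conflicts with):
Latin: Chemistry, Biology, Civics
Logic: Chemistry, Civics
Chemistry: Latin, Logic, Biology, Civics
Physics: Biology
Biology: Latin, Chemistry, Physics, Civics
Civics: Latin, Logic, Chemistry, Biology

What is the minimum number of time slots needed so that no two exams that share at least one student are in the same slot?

4

Latin, Chemistry, Biology, Civics all conflict with each other, so at least 4 time slots are needed.
4 time slots suffice: time slot 1 → {Logic, Biology}; time slot 2 → {Chemistry, Physics}; time slot 3 → {Civics}; time slot 4 → {Latin}. Each listed conflict is separated.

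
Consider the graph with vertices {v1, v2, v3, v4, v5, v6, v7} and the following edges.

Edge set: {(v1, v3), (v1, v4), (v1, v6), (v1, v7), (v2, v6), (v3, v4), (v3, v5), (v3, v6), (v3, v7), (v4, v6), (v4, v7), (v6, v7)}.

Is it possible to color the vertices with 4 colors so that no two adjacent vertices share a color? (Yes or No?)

No

v1, v3, v4, v6, v7 form a clique, so at least 5 colors are needed.
So 4 colors are not enough.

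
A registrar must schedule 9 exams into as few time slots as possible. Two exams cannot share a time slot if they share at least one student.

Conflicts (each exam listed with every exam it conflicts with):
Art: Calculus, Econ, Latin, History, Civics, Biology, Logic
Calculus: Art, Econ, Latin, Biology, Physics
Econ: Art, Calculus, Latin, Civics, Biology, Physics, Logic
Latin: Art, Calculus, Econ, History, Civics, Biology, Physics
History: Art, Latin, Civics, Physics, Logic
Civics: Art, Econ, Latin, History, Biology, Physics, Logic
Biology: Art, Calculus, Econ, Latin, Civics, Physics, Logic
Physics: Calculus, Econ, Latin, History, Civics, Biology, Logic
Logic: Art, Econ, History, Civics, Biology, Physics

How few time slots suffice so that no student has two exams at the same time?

5

Econ, Civics, Biology, Physics, Logic all conflict with each other, so at least 5 time slots are needed.
A valid assignment using 5 time slots: Art=3, Calculus=4, Econ=2, Latin=1, History=2, Civics=4, Biology=5, Physics=3, Logic=1. No two conflicting exams share a time slot.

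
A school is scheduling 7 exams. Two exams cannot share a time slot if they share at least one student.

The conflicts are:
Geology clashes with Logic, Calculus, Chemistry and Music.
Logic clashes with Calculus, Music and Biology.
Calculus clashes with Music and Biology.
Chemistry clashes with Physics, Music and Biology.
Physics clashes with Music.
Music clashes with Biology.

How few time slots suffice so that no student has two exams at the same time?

4

Geology, Logic, Calculus, Music are mutually in conflict, so at least 4 time slots are needed.
4 time slots suffice: Geology=3, Logic=2, Calculus=4, Chemistry=2, Physics=3, Music=1, Biology=3. Each listed conflict is separated.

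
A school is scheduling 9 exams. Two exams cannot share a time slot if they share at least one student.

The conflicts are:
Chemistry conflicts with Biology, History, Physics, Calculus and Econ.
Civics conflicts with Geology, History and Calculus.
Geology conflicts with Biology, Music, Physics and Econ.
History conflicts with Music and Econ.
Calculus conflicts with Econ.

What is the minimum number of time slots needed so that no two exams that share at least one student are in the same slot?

3

Chemistry, Calculus, Econ are mutually in conflict, so at least 3 time slots are needed.
A valid assignment using 3 time slots: Chemistry=1, Civics=3, Geology=1, Biology=2, History=2, Music=3, Physics=2, Calculus=2, Econ=3. No two conflicting exams share a time slot.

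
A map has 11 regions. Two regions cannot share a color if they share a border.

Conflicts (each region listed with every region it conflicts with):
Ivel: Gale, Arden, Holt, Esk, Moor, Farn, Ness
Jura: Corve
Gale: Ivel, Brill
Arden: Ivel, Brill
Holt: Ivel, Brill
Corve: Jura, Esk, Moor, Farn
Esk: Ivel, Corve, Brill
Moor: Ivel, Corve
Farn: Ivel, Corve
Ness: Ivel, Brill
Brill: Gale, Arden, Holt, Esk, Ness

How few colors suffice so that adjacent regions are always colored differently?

2

Ivel and Esk conflict, so at least 2 colors are needed.
2 colors suffice: Ivel=1, Jura=2, Gale=2, Arden=2, Holt=2, Corve=1, Esk=2, Moor=2, Farn=2, Ness=2, Brill=1. No two conflicting regions share a color.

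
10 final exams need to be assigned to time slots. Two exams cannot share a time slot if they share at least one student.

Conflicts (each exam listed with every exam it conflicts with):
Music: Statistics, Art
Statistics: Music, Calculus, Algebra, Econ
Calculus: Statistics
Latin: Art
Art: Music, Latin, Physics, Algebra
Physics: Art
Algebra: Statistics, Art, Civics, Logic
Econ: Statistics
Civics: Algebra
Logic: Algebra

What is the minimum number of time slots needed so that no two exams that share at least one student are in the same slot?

Art and Physics conflict, so at least 2 time slots are needed.
2 time slots suffice: time slot 1 → {Statistics, Art, Civics, Logic}; time slot 2 → {Music, Calculus, Latin, Physics, Algebra, Econ}. Each listed conflict is separated.

2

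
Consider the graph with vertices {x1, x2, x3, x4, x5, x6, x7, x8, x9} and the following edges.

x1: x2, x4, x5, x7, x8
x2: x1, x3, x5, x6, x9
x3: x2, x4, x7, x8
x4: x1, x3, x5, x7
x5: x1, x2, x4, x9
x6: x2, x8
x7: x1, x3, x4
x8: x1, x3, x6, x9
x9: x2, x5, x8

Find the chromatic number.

3

x2, x5, x9 form a triangle, so at least 3 colors are needed.
3 colors suffice: color 1 → {x2, x4, x8}; color 2 → {x1, x3, x6, x9}; color 3 → {x5, x7}. No two adjacent vertices share a color.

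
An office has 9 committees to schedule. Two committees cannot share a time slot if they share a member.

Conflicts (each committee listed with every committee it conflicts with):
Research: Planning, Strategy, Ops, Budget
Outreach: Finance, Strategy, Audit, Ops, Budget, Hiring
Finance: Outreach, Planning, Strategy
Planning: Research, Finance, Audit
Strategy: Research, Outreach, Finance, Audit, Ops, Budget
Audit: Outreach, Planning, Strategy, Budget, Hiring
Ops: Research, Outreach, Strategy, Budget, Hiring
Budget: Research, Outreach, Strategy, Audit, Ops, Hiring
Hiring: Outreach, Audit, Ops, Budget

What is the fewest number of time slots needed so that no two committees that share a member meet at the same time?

Research, Strategy, Ops, Budget all conflict with each other, so at least 4 time slots are needed.
4 time slots suffice: time slot 1 → {Planning, Budget}; time slot 2 → {Research, Outreach}; time slot 3 → {Strategy, Hiring}; time slot 4 → {Finance, Audit, Ops}. Each listed conflict is separated.

4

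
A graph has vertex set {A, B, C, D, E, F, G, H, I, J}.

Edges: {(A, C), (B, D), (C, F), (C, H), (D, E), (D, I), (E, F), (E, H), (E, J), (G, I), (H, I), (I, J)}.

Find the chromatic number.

A and C are adjacent, so at least 2 colors are needed.
2 colors suffice: color 1 → {B, C, E, I}; color 2 → {A, D, F, G, H, J}. No two adjacent vertices share a color.

2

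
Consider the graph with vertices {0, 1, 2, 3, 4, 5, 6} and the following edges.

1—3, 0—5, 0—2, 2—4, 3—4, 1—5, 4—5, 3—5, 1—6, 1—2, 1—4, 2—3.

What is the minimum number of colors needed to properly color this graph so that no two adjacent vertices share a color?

4

1, 3, 4, 5 are pairwise adjacent (a clique of size 4), so at least 4 colors are needed.
4 colors suffice: 0=a, 1=a, 2=d, 3=c, 4=b, 5=d, 6=b. No two adjacent vertices share a color.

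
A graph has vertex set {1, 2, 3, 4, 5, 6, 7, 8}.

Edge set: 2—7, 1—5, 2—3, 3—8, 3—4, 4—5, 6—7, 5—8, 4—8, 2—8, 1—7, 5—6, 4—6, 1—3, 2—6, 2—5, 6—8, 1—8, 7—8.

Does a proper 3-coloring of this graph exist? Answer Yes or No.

No

4, 5, 6, 8 are mutually adjacent (a clique of size 4), so at least 4 colors are needed.
So 3 colors are not enough.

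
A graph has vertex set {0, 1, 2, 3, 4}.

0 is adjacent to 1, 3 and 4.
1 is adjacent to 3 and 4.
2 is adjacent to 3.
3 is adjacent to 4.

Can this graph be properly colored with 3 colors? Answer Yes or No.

0, 1, 3, 4 form a clique, so at least 4 colors are needed.
So 3 colors are not enough.

No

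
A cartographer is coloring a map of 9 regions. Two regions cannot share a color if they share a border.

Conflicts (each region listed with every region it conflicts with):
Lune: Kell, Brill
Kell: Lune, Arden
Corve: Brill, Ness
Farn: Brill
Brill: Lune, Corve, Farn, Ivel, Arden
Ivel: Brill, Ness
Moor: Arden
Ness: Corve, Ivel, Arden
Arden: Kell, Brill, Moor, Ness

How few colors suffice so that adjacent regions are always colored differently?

2

Farn and Brill conflict, so at least 2 colors are needed.
2 colors suffice: color 1 → {Kell, Brill, Moor, Ness}; color 2 → {Lune, Corve, Farn, Ivel, Arden}. Every pair that conflicts lands in different colors.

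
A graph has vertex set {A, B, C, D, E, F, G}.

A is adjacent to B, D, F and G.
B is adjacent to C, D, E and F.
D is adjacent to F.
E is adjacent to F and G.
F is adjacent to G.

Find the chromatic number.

A, B, D, F are pairwise adjacent (a clique of size 4), so at least 4 colors are needed.
4 colors suffice: color 1 → {C, F}; color 2 → {B, G}; color 3 → {A, E}; color 4 → {D}. No two adjacent vertices share a color.

4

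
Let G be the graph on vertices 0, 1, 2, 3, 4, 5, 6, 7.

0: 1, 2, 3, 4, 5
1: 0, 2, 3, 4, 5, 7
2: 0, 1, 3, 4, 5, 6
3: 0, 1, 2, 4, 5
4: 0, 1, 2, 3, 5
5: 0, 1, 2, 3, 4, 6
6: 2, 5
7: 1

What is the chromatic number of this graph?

6

0, 1, 2, 3, 4, 5 are mutually adjacent (a clique of size 6), so at least 6 colors are needed.
6 colors suffice: 0=f, 1=c, 2=b, 3=e, 4=d, 5=a, 6=c, 7=a. Each edge has distinct colors on its endpoints.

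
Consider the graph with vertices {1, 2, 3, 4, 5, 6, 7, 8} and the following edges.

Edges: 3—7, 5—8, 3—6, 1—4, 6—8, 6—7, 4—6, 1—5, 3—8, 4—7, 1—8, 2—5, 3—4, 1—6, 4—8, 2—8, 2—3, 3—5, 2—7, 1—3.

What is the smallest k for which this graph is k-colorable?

1, 3, 4, 6, 8 are pairwise adjacent (a clique of size 5), so at least 5 colors are needed.
5 colors suffice: color a → {3}; color b → {7, 8}; color c → {4, 5}; color d → {2, 6}; color e → {1}. Every edge joins two different colors.

5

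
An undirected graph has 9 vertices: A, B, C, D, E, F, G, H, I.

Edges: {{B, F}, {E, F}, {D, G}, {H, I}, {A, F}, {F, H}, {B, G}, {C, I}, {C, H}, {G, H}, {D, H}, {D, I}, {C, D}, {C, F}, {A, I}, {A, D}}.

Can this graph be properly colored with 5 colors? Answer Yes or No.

Yes

The chromatic number is 4. C, D, H, I form a clique, so at least 4 colors are needed.
4 colors suffice: color red → {D, F}; color blue → {A, B, E, H}; color green → {G, I}; color yellow → {C}.
Since 5 ≥ 4, a proper 5-coloring certainly exists.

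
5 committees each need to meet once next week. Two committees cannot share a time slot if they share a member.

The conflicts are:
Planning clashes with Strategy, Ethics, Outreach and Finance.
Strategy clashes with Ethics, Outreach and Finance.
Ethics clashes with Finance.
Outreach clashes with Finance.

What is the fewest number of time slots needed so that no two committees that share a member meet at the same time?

4

Planning, Strategy, Outreach, Finance pairwise conflict, so at least 4 time slots are needed.
A valid assignment using 4 time slots: Planning=3, Strategy=1, Ethics=4, Outreach=4, Finance=2. No two conflicting committees share a time slot.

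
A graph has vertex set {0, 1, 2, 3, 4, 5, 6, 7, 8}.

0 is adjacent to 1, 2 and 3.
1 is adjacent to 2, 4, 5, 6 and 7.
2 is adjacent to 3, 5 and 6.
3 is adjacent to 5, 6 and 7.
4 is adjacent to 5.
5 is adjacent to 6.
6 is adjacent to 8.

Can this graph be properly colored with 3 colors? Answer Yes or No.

1, 2, 5, 6 are pairwise adjacent (a clique of size 4), so at least 4 colors are needed.
So 3 colors are not enough.

No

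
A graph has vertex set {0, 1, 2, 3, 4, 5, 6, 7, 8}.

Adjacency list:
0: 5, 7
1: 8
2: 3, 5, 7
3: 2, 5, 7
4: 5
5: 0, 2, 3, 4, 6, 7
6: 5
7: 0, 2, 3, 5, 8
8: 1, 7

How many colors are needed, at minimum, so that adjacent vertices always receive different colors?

4

2, 3, 5, 7 are pairwise adjacent (a clique of size 4), so at least 4 colors are needed.
4 colors suffice: 0=c, 1=b, 2=d, 3=c, 4=b, 5=a, 6=b, 7=b, 8=a. No two adjacent vertices share a color.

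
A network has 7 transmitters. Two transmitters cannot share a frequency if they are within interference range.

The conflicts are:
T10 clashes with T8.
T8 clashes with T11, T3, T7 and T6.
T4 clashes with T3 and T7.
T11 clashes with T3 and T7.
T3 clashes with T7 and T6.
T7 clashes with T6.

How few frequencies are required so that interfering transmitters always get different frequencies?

4

T8, T3, T7, T6 pairwise conflict, so at least 4 frequencies are needed.
4 frequencies suffice: frequency 1 → {T10, T3}; frequency 2 → {T7}; frequency 3 → {T8, T4}; frequency 4 → {T11, T6}. Each listed conflict is separated.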